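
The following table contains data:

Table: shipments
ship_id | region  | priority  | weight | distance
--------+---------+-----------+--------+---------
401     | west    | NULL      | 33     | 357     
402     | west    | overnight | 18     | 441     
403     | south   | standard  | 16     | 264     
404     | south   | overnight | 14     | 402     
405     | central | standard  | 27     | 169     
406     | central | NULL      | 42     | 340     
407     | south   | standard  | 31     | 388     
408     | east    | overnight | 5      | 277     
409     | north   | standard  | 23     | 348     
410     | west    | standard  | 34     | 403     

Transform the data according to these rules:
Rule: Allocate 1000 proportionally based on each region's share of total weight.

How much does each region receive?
central: 283.95, east: 20.58, north: 94.65, south: 251.03, west: 349.79

Step 1: Calculate total weight = 243
Step 2: Calculate each region's proportion:
  central: 69/243 = 28.40% → 283.95
  east: 5/243 = 2.06% → 20.58
  north: 23/243 = 9.47% → 94.65
  south: 61/243 = 25.10% → 251.03
  west: 85/243 = 34.98% → 349.79
Step 3: Verify: sum of allocations ≈ 1000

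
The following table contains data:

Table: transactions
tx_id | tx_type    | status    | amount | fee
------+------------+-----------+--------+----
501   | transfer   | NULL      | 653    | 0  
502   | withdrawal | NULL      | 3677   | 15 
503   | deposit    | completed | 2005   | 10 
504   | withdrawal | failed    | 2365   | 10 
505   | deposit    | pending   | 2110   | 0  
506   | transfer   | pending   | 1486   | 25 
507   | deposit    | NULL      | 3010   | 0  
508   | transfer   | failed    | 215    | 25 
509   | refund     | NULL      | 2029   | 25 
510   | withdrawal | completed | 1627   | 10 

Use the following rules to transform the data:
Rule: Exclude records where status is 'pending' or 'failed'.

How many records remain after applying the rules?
6

Step 1: Count records to exclude
  - 2 (pending) + 2 (failed) = 4 records
Step 2: Total records: 10
Step 3: Remaining = 10 - 4 = 6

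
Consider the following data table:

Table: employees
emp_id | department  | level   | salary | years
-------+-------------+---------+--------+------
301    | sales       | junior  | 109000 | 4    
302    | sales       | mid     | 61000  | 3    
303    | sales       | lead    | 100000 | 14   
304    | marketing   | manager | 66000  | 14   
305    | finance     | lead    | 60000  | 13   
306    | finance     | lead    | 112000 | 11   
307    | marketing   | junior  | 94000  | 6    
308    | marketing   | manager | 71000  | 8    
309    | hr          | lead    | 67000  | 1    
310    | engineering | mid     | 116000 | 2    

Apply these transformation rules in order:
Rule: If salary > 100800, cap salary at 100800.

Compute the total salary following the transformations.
821400

Step 1: 3 records have salary > 100800
Step 2: These records originally summed to 337000
Step 3: After capping: 3 × 100800 = 302400
Step 4: Unaffected records sum: 519000
Step 5: Final sum = 302400 + 519000 = 821400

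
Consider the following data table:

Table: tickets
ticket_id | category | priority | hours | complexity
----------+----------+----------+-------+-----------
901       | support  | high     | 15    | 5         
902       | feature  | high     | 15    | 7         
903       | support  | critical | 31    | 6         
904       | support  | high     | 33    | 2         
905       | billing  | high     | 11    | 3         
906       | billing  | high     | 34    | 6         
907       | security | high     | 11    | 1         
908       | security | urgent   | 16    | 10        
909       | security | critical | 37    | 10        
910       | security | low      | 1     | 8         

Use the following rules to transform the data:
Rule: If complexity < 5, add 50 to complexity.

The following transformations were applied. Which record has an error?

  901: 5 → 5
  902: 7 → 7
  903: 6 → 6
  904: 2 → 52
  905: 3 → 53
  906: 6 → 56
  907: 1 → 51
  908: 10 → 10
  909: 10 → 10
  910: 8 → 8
Record 906 has an error. The correct transformed value should be 6, not 56.

Step 1: Check each record against the rule
Step 2: Record 906 has complexity = 6
Step 3: Since 6 >= 5, the bonus should not have been applied
Step 4: Correct value = 6, but claimed value = 56
Conclusion: Record 906 has the error.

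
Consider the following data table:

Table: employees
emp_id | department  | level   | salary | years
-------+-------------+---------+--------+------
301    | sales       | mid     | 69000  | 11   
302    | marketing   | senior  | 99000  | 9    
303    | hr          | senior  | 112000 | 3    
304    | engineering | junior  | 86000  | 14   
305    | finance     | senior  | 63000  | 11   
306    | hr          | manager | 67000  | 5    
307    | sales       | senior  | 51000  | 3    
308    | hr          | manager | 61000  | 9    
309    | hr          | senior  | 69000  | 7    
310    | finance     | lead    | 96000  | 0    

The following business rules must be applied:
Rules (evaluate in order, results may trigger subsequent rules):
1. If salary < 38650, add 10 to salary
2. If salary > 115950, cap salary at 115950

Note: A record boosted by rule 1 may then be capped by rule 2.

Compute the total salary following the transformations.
773000

Step 1: Apply rule 1 to records with salary < 38650
  - 0 records get bonus of 10
  - Of these, 0 records then exceed 115950 and get capped
Step 2: Apply rule 2 to records with salary > 115950
  - 0 records (original) are capped
Step 3: Calculate final sum = 773000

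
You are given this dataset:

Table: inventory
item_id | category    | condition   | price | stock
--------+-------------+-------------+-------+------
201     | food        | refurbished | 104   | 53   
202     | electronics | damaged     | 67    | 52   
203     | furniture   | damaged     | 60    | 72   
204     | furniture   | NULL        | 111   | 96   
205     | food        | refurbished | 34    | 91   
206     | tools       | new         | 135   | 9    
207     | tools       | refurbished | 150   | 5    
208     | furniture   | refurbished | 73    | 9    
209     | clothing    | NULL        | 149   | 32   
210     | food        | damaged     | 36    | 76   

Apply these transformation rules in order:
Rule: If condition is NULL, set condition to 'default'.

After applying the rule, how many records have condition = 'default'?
2

Step 1: Count records where condition IS NULL
Step 2: Found 2 records with NULL condition
Step 3: These records will have condition set to 'default'
Step 4: Records already having condition = 'default': 0
Step 5: Answer: 2 + 0 = 2 records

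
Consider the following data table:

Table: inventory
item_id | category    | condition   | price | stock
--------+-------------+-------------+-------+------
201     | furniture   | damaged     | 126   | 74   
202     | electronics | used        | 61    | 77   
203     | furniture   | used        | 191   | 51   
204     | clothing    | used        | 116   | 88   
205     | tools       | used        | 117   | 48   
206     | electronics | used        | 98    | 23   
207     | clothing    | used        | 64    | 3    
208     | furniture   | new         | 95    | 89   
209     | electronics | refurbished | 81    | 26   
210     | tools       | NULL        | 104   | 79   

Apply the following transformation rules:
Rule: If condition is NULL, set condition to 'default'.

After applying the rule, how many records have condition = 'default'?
1

Step 1: Count records where condition IS NULL
Step 2: Found 1 records with NULL condition
Step 3: These records will have condition set to 'default'
Step 4: Records already having condition = 'default': 0
Step 5: Answer: 1 + 0 = 1 records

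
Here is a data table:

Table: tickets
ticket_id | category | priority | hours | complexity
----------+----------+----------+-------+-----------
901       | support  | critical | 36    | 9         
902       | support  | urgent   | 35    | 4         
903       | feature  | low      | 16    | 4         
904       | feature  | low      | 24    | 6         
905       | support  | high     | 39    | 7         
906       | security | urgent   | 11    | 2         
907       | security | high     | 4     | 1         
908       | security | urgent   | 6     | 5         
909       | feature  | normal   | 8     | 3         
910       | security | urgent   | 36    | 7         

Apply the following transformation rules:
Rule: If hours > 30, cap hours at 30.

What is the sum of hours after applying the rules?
189

Step 1: 4 records have hours > 30
Step 2: These records originally summed to 146
Step 3: After capping: 4 × 30 = 120
Step 4: Unaffected records sum: 69
Step 5: Final sum = 120 + 69 = 189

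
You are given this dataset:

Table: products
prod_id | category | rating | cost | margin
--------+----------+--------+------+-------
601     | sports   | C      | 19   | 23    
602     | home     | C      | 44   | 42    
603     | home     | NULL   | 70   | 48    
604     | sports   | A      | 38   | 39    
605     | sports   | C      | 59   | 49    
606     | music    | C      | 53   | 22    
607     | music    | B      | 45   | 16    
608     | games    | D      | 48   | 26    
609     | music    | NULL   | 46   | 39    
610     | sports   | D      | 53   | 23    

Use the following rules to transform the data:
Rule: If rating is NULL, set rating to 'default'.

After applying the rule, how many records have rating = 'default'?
2

Step 1: Count records where rating IS NULL
Step 2: Found 2 records with NULL rating
Step 3: These records will have rating set to 'default'
Step 4: Records already having rating = 'default': 0
Step 5: Answer: 2 + 0 = 2 records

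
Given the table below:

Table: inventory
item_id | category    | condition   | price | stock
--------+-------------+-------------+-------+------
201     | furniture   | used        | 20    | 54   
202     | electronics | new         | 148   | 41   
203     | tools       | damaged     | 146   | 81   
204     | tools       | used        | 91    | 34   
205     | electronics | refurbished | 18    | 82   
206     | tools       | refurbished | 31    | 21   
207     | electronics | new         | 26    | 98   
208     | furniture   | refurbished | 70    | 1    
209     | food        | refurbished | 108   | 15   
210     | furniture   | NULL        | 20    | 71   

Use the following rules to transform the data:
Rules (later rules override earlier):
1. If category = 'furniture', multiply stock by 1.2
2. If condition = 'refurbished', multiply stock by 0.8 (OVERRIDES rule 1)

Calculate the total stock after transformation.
499.2

Step 1: Rule 2 takes priority for records with condition = 'refurbished'
  - 4 records: 119 × 0.8 = 95.2
Step 2: Rule 1 applies to remaining records with category = 'furniture'
  - 2 records: 125 × 1.2 = 150.0
Step 3: Other records unchanged: 254
Step 4: Final sum = 95.2 + 150.0 + 254 = 499.2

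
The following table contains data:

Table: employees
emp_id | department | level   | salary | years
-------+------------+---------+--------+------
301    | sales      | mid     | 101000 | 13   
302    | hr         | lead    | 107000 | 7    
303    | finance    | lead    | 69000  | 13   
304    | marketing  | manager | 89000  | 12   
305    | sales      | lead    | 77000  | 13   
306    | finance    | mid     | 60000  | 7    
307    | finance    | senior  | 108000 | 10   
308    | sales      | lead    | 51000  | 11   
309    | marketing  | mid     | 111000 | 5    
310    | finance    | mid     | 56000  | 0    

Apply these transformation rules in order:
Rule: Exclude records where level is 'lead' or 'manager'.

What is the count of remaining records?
5

Step 1: Count records to exclude
  - 4 (lead) + 1 (manager) = 5 records
Step 2: Total records: 10
Step 3: Remaining = 10 - 5 = 5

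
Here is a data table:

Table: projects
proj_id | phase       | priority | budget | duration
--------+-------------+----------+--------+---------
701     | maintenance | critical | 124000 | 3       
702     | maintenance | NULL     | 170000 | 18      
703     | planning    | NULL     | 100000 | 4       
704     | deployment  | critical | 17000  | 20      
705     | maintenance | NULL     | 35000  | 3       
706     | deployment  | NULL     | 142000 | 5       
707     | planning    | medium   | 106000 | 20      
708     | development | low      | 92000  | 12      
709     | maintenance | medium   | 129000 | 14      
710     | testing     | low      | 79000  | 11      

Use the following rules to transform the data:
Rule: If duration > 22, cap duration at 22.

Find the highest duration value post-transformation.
20

Step 1: Original maximum duration = 20
Step 2: Check cap of 22 against maximum
Step 3: No records exceed the cap (max 20 <= cap 22), so no capping applies
Step 4: Maximum after transformation = 20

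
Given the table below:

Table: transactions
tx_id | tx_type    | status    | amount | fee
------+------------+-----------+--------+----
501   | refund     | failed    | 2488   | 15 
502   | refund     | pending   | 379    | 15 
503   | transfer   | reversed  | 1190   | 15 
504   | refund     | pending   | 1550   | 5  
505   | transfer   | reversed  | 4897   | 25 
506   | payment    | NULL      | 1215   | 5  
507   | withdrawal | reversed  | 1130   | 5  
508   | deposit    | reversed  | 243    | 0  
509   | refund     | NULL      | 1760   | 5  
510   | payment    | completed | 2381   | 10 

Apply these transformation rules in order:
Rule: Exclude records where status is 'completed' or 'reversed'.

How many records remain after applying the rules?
5

Step 1: Count records to exclude
  - 1 (completed) + 4 (reversed) = 5 records
Step 2: Total records: 10
Step 3: Remaining = 10 - 5 = 5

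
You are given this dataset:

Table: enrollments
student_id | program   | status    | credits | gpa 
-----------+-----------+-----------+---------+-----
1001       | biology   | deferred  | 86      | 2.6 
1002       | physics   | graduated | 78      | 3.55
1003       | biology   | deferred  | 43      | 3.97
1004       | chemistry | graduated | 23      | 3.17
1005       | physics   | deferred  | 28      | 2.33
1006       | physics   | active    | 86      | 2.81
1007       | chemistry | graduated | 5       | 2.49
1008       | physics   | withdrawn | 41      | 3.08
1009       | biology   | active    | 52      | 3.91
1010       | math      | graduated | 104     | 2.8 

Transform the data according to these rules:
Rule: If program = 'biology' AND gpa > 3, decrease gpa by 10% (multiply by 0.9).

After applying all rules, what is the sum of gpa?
29.92

Step 1: Find records where program = 'biology' AND gpa > 3
Step 2: 2 records match, summing to 7.88
Step 3: After multiplier: 7.88 × 0.9 = 7.09
Step 4: Unaffected records sum: 22.83
Step 5: Final sum = 7.09 + 22.83 = 29.92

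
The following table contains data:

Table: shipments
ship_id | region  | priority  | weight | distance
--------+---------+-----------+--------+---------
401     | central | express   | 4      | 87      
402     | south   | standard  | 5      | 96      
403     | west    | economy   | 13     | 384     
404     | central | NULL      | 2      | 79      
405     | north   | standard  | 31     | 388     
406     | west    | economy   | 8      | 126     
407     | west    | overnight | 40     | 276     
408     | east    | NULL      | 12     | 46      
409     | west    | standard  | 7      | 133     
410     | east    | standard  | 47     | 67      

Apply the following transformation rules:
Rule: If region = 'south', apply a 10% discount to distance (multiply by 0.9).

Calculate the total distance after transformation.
1672.4

Step 1: Records with region = 'south' have total distance = 96
Step 2: Apply multiplier: 96 × 0.9 = 86.4
Step 3: Other records total: 1586
Step 4: Final sum = 86.4 + 1586 = 1672.4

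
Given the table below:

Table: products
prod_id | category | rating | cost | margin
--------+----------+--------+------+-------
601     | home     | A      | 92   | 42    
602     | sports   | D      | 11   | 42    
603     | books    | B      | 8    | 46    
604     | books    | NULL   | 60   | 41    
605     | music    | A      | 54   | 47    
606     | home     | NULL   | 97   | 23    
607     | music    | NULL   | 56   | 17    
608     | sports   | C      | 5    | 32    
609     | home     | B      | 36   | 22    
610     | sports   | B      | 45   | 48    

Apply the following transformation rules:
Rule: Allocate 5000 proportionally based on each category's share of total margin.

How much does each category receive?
books: 1208.33, home: 1208.33, music: 888.89, sports: 1694.44

Step 1: Calculate total margin = 360
Step 2: Calculate each category's proportion:
  books: 87/360 = 24.17% → 1208.33
  home: 87/360 = 24.17% → 1208.33
  music: 64/360 = 17.78% → 888.89
  sports: 122/360 = 33.89% → 1694.44
Step 3: Verify: sum of allocations ≈ 5000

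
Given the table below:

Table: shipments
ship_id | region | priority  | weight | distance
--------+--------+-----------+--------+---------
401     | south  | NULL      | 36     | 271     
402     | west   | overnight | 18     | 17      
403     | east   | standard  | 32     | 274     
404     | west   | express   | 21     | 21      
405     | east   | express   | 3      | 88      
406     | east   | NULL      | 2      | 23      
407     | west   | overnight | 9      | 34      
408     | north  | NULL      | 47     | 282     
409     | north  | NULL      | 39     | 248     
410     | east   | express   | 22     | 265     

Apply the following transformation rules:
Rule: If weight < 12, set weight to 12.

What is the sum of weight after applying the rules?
251

Step 1: 3 records have weight < 12
Step 2: These records originally summed to 14
Step 3: After setting to minimum: 3 × 12 = 36
Step 4: Unaffected records sum: 215
Step 5: Final sum = 36 + 215 = 251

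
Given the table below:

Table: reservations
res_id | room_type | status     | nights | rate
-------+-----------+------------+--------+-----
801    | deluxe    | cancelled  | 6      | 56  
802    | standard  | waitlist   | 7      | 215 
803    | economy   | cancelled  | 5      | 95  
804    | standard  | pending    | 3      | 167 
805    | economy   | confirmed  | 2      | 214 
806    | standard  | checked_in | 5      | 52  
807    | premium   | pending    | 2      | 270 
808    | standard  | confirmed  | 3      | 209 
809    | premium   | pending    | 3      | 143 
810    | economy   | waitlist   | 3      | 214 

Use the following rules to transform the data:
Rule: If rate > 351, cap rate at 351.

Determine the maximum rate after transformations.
270

Step 1: Original maximum rate = 270
Step 2: Check cap of 351 against maximum
Step 3: No records exceed the cap (max 270 <= cap 351), so no capping applies
Step 4: Maximum after transformation = 270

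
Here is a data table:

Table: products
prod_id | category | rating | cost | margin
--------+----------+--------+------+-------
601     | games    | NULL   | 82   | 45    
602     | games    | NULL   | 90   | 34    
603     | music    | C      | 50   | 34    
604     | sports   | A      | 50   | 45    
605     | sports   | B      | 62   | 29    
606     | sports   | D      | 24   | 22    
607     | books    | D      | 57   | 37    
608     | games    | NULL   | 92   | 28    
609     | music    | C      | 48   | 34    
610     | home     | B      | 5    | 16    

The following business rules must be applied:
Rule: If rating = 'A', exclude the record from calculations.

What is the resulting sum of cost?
510

Step 1: Identify records where rating = 'A'
Step 2: The excluded records sum to 50
Step 3: Original total cost = 560
Step 4: Remaining total = 560 - 50 = 510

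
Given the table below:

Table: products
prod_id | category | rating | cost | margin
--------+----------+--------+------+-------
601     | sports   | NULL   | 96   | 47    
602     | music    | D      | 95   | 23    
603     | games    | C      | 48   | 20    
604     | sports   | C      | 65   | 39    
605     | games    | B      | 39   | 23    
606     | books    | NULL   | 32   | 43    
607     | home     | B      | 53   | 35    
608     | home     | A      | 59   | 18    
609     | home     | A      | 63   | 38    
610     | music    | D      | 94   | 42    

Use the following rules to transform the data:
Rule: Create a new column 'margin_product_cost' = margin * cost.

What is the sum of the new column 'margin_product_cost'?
21724

Step 1: For each record, compute margin * cost
Example calculations:
  47 * 96 = 4512
  23 * 95 = 2185
  20 * 48 = 960
  ...
Step 2: Sum all derived values
Step 3: Total = 21724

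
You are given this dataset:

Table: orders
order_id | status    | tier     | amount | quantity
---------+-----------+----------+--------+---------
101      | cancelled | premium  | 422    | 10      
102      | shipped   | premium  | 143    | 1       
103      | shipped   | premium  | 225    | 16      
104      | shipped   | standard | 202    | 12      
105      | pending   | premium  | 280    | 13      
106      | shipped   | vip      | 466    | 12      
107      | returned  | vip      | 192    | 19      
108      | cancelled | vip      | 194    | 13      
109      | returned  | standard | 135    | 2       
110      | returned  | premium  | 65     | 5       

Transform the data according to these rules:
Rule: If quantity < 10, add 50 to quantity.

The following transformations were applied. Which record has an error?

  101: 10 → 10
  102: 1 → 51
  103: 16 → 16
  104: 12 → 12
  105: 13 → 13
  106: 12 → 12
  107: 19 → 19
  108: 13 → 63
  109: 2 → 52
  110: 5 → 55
Record 108 has an error. The correct transformed value should be 13, not 63.

Step 1: Check each record against the rule
Step 2: Record 108 has quantity = 13
Step 3: Since 13 >= 10, the bonus should not have been applied
Step 4: Correct value = 13, but claimed value = 63
Conclusion: Record 108 has the error.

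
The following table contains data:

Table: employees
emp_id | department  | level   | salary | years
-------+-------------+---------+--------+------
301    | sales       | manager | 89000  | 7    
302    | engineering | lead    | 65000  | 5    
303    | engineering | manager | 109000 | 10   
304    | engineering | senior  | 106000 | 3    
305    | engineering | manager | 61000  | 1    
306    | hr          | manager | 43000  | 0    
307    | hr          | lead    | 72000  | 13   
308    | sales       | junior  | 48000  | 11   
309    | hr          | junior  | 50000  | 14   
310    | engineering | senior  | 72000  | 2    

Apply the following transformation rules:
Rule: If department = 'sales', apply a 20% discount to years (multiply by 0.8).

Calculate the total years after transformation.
62.4

Step 1: Records with department = 'sales' have total years = 18
Step 2: Apply multiplier: 18 × 0.8 = 14.4
Step 3: Other records total: 48
Step 4: Final sum = 14.4 + 48 = 62.4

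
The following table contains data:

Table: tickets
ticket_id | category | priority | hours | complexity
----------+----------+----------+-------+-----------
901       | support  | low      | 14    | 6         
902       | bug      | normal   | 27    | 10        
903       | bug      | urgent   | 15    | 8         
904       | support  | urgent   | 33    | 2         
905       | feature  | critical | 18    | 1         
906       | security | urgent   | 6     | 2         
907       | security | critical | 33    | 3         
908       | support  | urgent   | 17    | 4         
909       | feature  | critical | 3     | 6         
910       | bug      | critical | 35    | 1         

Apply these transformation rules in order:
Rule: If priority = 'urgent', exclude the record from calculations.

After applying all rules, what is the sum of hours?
130

Step 1: Identify records where priority = 'urgent'
Step 2: The excluded records sum to 71
Step 3: Original total hours = 201
Step 4: Remaining total = 201 - 71 = 130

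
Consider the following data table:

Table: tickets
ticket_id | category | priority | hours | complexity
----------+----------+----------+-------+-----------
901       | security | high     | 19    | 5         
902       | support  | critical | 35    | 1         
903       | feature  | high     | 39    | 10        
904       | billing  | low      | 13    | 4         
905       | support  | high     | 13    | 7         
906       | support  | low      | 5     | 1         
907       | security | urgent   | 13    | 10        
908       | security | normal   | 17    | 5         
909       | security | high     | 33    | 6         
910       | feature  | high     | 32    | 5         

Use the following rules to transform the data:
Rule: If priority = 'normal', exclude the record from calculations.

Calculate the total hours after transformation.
202

Step 1: Identify records where priority = 'normal'
Step 2: The excluded records sum to 17
Step 3: Original total hours = 219
Step 4: Remaining total = 219 - 17 = 202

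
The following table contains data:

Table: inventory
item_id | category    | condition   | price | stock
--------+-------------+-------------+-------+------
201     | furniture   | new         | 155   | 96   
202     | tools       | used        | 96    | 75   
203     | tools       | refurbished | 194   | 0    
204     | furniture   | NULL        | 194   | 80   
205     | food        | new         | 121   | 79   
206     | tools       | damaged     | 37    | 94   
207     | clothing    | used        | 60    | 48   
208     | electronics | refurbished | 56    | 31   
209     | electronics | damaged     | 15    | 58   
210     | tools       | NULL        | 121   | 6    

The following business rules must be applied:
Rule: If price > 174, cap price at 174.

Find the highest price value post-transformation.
174

Step 1: Original maximum price = 194
Step 2: Apply cap at 174
Step 3: 2 records had price > 174 and were capped
Step 4: Maximum after transformation = 174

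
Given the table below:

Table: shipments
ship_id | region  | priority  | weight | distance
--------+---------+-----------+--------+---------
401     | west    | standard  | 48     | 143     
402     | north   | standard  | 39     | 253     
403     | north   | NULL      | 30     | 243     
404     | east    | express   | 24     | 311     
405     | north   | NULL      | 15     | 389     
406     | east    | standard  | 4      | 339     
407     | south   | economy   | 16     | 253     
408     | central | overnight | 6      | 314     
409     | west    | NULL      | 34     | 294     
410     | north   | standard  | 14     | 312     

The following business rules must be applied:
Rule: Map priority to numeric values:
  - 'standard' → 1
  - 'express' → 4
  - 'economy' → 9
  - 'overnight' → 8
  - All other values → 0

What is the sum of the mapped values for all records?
25

Step 1: Apply mapping to each record
Step 2: Count by status:
  'standard': 4 records × 1 = 4
  'express': 1 records × 4 = 4
  'economy': 1 records × 9 = 9
  'overnight': 1 records × 8 = 8
Step 3: Sum all mapped values = 25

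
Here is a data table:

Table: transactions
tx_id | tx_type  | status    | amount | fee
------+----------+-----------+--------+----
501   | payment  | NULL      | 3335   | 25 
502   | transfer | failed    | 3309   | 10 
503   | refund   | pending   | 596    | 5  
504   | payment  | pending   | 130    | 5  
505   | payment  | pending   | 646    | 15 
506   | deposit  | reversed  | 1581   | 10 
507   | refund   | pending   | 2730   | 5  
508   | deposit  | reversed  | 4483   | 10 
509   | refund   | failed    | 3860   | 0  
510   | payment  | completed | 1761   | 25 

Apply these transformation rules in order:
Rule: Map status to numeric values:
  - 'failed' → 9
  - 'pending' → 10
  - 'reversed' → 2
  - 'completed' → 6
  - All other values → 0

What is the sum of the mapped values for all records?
68

Step 1: Apply mapping to each record
Step 2: Count by status:
  'failed': 2 records × 9 = 18
  'pending': 4 records × 10 = 40
  'reversed': 2 records × 2 = 4
  'completed': 1 records × 6 = 6
Step 3: Sum all mapped values = 68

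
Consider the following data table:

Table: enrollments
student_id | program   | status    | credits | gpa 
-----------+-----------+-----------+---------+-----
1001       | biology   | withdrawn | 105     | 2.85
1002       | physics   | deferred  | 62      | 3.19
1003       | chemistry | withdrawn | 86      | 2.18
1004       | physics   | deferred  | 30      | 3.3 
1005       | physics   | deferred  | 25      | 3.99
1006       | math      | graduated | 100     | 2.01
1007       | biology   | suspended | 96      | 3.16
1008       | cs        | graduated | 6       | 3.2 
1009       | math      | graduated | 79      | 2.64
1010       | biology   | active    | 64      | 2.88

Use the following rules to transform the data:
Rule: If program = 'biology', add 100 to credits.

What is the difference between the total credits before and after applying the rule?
300

Step 1: Original sum of credits = 653
Step 2: 3 records have program = 'biology'
Step 3: Each affected record changes by 100
Step 4: Total change = 3 × 100 = 300
Step 5: New sum = 653 + 300 = 953
Step 6: Difference = |953 - 653| = 300
        (Sum increased by 300)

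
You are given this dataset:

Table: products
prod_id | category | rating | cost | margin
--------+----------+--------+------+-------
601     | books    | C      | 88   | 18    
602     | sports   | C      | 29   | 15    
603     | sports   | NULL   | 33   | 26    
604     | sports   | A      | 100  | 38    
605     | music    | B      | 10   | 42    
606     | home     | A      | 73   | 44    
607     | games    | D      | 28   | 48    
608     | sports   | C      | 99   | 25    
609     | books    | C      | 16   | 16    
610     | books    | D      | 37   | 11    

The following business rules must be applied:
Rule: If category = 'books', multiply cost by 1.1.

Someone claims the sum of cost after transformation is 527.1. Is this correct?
Yes, the result is correct.

Step 1: Calculate the correct sum after transformation
Step 2: Apply multiplier 1.1 to records where category = 'books'
Step 3: Correct result = 527.1
Step 4: Claimed result = 527.1
Step 5: 527.1 = 527.1 ✓
Conclusion: The claimed result is correct.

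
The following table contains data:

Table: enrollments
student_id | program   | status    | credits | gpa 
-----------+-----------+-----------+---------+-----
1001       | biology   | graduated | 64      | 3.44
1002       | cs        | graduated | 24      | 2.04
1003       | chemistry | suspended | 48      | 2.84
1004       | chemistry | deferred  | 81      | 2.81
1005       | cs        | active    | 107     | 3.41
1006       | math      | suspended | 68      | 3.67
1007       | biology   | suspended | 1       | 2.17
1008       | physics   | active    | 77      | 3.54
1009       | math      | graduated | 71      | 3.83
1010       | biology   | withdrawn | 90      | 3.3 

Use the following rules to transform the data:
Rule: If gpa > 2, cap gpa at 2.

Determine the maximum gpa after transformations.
2

Step 1: Original maximum gpa = 3.83
Step 2: Apply cap at 2
Step 3: 10 records had gpa > 2 and were capped
Step 4: Maximum after transformation = 2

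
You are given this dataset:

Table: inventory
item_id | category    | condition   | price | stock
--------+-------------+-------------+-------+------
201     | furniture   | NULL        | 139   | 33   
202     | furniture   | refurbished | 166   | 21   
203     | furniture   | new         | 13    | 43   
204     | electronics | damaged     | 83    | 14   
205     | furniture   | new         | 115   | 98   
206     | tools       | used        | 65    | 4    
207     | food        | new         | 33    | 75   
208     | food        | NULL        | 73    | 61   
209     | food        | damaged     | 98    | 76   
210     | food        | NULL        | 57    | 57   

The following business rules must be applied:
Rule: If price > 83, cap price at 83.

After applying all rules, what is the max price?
83

Step 1: Original maximum price = 166
Step 2: Apply cap at 83
Step 3: 4 records had price > 83 and were capped
Step 4: Maximum after transformation = 83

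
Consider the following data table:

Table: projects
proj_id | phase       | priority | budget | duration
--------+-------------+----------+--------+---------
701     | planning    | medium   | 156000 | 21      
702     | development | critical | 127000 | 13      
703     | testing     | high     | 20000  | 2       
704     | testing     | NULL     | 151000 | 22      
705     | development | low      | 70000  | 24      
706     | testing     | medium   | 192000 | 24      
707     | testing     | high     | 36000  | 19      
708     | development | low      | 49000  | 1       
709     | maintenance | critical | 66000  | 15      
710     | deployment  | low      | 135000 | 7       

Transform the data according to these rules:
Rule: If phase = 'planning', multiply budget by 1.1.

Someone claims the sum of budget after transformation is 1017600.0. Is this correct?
Yes, the result is correct.

Step 1: Calculate the correct sum after transformation
Step 2: Apply multiplier 1.1 to records where phase = 'planning'
Step 3: Correct result = 1017600.0
Step 4: Claimed result = 1017600.0
Step 5: 1017600.0 = 1017600.0 ✓
Conclusion: The claimed result is correct.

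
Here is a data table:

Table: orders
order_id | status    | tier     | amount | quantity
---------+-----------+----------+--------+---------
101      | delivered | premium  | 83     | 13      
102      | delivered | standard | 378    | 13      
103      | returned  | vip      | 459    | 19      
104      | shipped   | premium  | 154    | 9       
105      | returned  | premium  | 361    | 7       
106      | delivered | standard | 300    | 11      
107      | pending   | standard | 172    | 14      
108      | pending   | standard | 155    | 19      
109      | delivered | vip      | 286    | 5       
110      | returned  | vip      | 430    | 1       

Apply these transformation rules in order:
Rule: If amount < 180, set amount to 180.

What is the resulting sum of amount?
2934

Step 1: 4 records have amount < 180
Step 2: These records originally summed to 564
Step 3: After setting to minimum: 4 × 180 = 720
Step 4: Unaffected records sum: 2214
Step 5: Final sum = 720 + 2214 = 2934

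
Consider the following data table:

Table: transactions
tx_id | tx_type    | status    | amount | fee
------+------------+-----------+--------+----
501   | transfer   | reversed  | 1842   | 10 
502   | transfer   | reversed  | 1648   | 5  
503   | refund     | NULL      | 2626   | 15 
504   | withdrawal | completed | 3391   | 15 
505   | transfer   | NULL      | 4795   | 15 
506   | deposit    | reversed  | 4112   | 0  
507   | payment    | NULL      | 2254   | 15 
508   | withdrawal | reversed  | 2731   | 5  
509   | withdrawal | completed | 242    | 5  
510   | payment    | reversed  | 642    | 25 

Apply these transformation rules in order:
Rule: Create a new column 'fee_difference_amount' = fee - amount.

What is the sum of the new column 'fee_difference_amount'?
-24173

Step 1: For each record, compute fee - amount
Example calculations:
  10 - 1842 = -1832
  5 - 1648 = -1643
  15 - 2626 = -2611
  ...
Step 2: Sum all derived values
Step 3: Total = -24173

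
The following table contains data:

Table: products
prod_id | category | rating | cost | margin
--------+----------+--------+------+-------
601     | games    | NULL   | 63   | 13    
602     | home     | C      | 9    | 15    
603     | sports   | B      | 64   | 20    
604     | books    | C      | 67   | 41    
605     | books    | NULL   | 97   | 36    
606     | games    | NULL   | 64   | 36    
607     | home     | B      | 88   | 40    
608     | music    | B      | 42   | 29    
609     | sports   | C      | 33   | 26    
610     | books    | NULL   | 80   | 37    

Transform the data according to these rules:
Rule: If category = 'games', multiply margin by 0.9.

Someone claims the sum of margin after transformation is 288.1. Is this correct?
Yes, the result is correct.

Step 1: Calculate the correct sum after transformation
Step 2: Apply multiplier 0.9 to records where category = 'games'
Step 3: Correct result = 288.1
Step 4: Claimed result = 288.1
Step 5: 288.1 = 288.1 ✓
Conclusion: The claimed result is correct.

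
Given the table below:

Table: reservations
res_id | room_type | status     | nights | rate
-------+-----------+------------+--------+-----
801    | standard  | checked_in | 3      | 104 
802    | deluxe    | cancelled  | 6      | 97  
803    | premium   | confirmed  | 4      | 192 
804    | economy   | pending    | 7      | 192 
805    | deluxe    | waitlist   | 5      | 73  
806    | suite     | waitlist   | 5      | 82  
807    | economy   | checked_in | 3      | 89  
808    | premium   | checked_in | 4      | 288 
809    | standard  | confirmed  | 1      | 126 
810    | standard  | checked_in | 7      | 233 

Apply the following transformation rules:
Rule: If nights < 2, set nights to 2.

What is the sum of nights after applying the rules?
46

Step 1: 1 records have nights < 2
Step 2: These records originally summed to 1
Step 3: After setting to minimum: 1 × 2 = 2
Step 4: Unaffected records sum: 44
Step 5: Final sum = 2 + 44 = 46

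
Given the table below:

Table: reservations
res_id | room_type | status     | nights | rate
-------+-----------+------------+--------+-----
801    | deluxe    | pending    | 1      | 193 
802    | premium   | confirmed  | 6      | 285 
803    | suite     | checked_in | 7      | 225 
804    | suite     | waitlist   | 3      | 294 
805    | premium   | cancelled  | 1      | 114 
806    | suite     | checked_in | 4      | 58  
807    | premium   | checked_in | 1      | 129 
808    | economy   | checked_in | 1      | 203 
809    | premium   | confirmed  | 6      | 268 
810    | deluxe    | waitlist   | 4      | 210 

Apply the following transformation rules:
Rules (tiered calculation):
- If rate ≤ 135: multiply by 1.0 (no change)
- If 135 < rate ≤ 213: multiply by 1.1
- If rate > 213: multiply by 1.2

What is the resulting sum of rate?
2254.0

Step 1: Tier 1 (rate ≤ 135): 3 records, sum = 301 × 1.0 = 301.0
Step 2: Tier 2 (135 < rate ≤ 213): 3 records, sum = 606 × 1.1 = 666.6
Step 3: Tier 3 (rate > 213): 4 records, sum = 1072 × 1.2 = 1286.4
Step 4: Final sum = 301.0 + 666.6 + 1286.4 = 2254.0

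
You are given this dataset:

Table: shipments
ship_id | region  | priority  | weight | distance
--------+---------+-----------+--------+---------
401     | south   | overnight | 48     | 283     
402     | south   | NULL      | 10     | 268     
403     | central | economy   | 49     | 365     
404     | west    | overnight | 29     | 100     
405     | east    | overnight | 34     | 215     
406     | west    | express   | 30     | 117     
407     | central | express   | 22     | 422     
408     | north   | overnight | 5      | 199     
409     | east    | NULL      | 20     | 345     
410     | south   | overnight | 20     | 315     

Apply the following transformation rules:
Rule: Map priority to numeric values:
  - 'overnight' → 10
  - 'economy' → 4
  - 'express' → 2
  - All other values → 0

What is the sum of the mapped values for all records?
58

Step 1: Apply mapping to each record
Step 2: Count by status:
  'overnight': 5 records × 10 = 50
  'economy': 1 records × 4 = 4
  'express': 2 records × 2 = 4
Step 3: Sum all mapped values = 58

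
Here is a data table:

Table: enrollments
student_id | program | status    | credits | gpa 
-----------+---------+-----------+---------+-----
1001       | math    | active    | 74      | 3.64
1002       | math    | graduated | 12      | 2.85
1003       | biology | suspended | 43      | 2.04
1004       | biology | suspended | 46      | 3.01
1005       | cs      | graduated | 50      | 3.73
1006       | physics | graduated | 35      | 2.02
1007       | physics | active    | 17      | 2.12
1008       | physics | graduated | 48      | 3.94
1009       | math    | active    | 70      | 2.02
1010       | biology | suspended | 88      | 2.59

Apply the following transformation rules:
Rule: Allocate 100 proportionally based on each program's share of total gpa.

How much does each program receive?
biology: 27.32, cs: 13.34, math: 30.44, physics: 28.9

Step 1: Calculate total gpa = 27.96
Step 2: Calculate each program's proportion:
  biology: 7.64/27.96 = 27.32% → 27.32
  cs: 3.73/27.96 = 13.34% → 13.34
  math: 8.51/27.96 = 30.44% → 30.44
  physics: 8.08/27.96 = 28.90% → 28.9
Step 3: Verify: sum of allocations ≈ 100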